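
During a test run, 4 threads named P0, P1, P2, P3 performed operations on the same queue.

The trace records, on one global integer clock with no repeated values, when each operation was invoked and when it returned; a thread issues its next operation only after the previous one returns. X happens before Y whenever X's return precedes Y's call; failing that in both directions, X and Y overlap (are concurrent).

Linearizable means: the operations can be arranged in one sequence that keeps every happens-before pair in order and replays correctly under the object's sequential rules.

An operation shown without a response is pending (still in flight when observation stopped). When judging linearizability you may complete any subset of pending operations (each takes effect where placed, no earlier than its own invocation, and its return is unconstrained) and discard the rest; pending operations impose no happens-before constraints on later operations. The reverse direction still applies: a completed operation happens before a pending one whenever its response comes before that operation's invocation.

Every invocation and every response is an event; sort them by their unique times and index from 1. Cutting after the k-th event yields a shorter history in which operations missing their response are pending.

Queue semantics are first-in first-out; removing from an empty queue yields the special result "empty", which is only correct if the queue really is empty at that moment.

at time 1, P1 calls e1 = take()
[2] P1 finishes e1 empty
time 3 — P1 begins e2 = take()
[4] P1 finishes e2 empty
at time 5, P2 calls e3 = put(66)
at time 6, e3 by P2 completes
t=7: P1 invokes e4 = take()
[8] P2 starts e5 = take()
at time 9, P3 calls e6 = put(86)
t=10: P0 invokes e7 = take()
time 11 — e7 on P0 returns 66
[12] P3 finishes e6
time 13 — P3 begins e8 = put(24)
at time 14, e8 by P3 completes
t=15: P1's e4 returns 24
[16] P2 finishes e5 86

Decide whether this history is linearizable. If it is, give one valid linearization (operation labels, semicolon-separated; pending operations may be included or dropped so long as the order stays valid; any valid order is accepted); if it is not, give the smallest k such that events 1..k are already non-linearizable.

linearizable — witness: e1; e2; e3; e6; e7; e5; e8; e4

1. e1 take() → empty, leaving queue <>
2. e2 take() → empty, leaving queue <>
3. e3 put(66), leaving queue <66>
4. e6 put(86), leaving queue <66,86>
5. e7 take() → 66, leaving queue <86>
6. e5 take() → 86, leaving queue <>
7. e8 put(24), leaving queue <24>
8. e4 take() → 24, leaving queue <>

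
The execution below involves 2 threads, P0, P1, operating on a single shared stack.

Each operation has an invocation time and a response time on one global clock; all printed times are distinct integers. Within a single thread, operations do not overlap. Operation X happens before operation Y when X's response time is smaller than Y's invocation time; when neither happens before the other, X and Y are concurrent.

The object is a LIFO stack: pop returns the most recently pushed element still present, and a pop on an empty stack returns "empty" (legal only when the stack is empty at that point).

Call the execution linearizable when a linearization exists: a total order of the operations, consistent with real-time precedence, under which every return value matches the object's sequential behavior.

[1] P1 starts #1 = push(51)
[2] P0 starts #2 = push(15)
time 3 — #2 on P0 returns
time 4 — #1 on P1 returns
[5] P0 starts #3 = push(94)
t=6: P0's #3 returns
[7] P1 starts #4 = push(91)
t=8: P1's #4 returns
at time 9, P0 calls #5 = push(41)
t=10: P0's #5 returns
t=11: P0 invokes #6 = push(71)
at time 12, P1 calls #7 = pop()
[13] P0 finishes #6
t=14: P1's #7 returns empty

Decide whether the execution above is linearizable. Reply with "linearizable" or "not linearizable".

not linearizable

already the first 14 events (up to #7's response at time 14) admit no linearization; the first 13 still do
checked exhaustively: 4 real-time-consistent orders of 7 completed operations, zero legal stack replays
sample order #1, #2, #3, #4, #5, #6, #7 stalls at step 7 — #7 pop() → empty has no legal effect
sample order #1, #2, #3, #4, #5, #7, #6 stalls at step 6 — #7 pop() → empty has no legal effect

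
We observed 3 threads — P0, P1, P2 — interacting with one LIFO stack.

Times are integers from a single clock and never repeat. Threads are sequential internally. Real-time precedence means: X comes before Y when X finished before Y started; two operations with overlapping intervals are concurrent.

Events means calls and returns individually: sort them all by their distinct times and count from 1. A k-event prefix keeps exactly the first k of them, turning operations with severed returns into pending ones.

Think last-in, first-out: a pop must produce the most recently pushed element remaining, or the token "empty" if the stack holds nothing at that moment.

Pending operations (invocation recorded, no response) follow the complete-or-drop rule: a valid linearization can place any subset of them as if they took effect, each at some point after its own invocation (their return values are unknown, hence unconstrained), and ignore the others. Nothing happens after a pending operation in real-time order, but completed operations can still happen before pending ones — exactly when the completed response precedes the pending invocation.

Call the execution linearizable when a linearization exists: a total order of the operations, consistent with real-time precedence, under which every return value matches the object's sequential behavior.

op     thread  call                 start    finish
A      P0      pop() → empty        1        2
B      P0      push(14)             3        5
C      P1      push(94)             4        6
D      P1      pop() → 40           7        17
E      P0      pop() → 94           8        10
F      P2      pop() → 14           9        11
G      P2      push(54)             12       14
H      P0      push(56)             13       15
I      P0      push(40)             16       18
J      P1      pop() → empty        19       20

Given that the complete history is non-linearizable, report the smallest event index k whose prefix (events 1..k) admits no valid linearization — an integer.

20

a valid linearization of events 1..19 exists, for instance A, B, C, E, F, G, H, I, D:
step 1: A pop() → empty — stack <>
step 2: B push(14) — stack <14>
step 3: C push(94) — stack <14,94>
step 4: E pop() → 94 — stack <14>
step 5: F pop() → 14 — stack <>
step 6: G push(54) — stack <54>
step 7: H push(56) — stack <54,56>
step 8: I push(40) — stack <54,56,40>
step 9: D pop() → 40 — stack <54,56>
event 20 — J's response, time 20 — after it, nothing linearizes
one such order, A, B, C, D, E, F, G, H, I, J, breaks at step 4 where D pop() → 40 is illegal
one such order, A, B, C, D, E, F, H, G, I, J, breaks at step 4 where D pop() → 40 is illegal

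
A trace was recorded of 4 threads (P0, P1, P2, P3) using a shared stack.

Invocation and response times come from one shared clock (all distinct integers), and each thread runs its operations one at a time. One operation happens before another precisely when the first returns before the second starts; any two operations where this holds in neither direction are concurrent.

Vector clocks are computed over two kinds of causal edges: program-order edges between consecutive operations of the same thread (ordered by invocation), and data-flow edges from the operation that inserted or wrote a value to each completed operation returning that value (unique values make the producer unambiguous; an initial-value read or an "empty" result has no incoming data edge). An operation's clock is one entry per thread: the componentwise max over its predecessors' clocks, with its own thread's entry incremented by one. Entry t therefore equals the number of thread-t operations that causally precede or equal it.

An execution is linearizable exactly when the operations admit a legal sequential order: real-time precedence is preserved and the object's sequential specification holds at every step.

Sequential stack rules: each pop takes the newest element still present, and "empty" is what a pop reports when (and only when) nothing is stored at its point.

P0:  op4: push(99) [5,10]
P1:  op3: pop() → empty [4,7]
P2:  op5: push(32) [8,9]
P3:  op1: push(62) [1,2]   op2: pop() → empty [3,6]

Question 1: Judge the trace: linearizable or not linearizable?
not linearizable

through event 6 a valid linearization exists; event 7 (op3 responding at time 7) ends that
the 3 completed operations admit 2 real-time orders; each fails the stack replay
every completion of the 1 pending operation (op4) was checked; none linearizes
one such order, op1, op2, op3 (pending dropped), breaks at step 2 where op2 pop() → empty is illegal
one such order, op1, op3, op2 (pending dropped), breaks at step 2 where op3 pop() → empty is illegal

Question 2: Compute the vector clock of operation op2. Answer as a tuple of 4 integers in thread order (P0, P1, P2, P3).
(0, 0, 0, 2)

invoked at 1, op1 has no predecessors; its own P3 bump gives (0, 0, 0, 1)
invoked at 8, op5 has no predecessors; its own P2 bump gives (0, 0, 1, 0)
invoked at 4, op3 has no predecessors; its own P1 bump gives (0, 1, 0, 0)
invoked at 5, op4 has no predecessors; its own P0 bump gives (1, 0, 0, 0)
from VC(op1)=(0, 0, 0, 1), op2 (invoked 3) maxes components and bumps P3 → (0, 0, 0, 2)
target: VC(op2) = (0, 0, 0, 2)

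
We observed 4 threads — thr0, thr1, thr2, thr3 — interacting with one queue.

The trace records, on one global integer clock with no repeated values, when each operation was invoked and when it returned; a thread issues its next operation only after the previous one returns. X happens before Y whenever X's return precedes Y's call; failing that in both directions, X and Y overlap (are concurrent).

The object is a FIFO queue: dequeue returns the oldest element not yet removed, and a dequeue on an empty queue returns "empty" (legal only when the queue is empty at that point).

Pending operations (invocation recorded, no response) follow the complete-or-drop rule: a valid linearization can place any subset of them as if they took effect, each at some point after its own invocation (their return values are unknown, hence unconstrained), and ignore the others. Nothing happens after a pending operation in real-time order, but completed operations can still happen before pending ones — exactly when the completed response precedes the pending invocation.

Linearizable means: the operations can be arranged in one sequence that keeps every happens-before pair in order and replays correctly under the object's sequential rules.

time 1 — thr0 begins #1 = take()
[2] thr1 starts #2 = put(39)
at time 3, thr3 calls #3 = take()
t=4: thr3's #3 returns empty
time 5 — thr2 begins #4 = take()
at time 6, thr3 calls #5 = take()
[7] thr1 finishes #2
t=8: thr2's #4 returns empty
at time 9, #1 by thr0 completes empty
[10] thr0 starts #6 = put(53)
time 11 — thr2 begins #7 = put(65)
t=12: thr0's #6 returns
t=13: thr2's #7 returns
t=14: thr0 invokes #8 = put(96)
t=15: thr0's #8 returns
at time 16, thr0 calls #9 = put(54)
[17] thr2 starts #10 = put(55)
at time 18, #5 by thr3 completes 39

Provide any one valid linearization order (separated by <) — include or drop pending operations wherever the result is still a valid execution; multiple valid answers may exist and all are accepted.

1. #1 take() → empty, leaving queue <>
2. #3 take() → empty, leaving queue <>
3. #2 put(39), leaving queue <39>
4. #5 take() → 39, leaving queue <>
5. #4 take() → empty, leaving queue <>
6. #6 put(53), leaving queue <53>
7. #7 put(65), leaving queue <53,65>
8. #8 put(96), leaving queue <53,65,96>

#1 < #3 < #2 < #5 < #4 < #6 < #7 < #8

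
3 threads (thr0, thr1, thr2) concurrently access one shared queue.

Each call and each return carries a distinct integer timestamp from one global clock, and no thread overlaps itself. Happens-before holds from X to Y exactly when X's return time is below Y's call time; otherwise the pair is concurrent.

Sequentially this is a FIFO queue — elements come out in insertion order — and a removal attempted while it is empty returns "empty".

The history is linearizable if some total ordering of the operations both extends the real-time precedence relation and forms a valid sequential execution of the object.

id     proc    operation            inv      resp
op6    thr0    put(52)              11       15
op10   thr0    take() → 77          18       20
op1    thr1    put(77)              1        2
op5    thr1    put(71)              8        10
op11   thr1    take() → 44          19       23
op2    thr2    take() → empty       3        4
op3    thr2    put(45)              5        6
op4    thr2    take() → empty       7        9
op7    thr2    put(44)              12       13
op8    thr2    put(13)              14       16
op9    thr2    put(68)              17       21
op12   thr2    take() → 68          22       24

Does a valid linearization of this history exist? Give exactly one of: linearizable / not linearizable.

not linearizable

already the first 4 events (up to op2's response at time 4) admit no linearization; the first 3 still do
the completed operations (2 total) allow one real-time order; the queue replay rejects it
one such order, op1, op2, breaks at step 2 where op2 take() → empty is illegal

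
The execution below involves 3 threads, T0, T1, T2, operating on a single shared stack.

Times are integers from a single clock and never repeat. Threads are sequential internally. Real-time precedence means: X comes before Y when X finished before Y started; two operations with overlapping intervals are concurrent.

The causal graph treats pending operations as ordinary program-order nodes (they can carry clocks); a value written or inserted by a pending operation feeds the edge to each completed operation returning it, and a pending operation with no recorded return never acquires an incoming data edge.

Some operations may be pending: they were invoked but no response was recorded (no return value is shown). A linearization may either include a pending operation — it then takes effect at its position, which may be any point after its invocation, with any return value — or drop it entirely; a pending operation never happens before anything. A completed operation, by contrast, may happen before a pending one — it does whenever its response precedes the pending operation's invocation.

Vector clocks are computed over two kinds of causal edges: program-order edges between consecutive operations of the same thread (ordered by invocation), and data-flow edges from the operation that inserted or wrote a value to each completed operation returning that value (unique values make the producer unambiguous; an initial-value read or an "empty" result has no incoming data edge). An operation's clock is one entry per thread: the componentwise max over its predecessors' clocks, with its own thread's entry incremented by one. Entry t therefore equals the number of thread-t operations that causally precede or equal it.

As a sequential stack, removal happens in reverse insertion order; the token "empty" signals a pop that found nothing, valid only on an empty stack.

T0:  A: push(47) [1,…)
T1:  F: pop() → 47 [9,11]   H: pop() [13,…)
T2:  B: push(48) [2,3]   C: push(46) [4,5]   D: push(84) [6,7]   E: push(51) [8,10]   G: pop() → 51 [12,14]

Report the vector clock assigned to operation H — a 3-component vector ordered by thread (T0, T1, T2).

(1, 2, 0)

root op B, invoked 2: fresh clock plus T2's own tick → (0, 0, 1)
root op A, invoked 1: fresh clock plus T0's own tick → (1, 0, 0)
VC(C, invoked at 4): max of VC(B)=(0, 0, 1), then +1 on thread T2 → (0, 0, 2)
VC(F, invoked at 9): max of VC(A)=(1, 0, 0), then +1 on thread T1 → (1, 1, 0)
VC(D, invoked at 6): max of VC(C)=(0, 0, 2), then +1 on thread T2 → (0, 0, 3)
VC(H, invoked at 13): max of VC(F)=(1, 1, 0), then +1 on thread T1 → (1, 2, 0)
VC(E, invoked at 8): max of VC(D)=(0, 0, 3), then +1 on thread T2 → (0, 0, 4)
VC(G, invoked at 12): max of VC(E)=(0, 0, 4), then +1 on thread T2 → (0, 0, 5)
target: VC(H) = (1, 2, 0)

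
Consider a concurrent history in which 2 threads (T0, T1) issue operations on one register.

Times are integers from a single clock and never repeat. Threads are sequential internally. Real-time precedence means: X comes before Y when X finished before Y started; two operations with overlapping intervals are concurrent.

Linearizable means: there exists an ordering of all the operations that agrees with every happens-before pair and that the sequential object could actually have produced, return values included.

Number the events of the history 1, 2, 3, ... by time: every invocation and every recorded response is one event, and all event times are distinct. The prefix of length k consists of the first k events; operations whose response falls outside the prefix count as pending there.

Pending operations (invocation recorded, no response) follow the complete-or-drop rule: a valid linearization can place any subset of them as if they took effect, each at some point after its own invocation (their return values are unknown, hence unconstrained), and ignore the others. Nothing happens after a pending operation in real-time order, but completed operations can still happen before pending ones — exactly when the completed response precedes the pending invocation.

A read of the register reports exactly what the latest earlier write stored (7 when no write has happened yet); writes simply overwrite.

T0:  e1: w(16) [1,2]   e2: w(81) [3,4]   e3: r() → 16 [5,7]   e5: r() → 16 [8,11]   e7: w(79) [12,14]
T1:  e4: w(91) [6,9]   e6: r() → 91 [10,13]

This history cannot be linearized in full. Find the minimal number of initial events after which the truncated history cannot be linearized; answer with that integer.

events 1..6 are linearizable; a witness order is e1, e2:
step 1: e1 w(16) — value 16
step 2: e2 w(81) — value 81
once event 7 joins (e3's response, time 7), exhaustive search finds no witness
include/drop combinations of the 1 pending operation (e4) were all tried; none helps
sample order e1, e2, e3 (pending dropped) stalls at step 3 — e3 r() → 16 has no legal effect

7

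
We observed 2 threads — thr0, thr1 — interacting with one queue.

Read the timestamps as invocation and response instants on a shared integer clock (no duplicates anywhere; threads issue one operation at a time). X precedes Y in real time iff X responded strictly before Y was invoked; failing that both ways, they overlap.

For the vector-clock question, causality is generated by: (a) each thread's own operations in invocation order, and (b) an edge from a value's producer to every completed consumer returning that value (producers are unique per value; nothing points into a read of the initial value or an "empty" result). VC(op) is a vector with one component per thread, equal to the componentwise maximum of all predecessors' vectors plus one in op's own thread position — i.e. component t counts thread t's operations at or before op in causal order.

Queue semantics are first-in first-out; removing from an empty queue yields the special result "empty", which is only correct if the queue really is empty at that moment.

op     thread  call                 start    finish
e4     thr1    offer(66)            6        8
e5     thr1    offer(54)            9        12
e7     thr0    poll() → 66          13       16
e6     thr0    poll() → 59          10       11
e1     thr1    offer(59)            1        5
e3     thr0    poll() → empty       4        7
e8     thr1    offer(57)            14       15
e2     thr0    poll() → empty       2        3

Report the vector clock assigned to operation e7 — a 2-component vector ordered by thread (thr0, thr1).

(4, 2)

e1 (invocation 1): nothing precedes it; thr1's component alone gives (0, 1)
e2 (invocation 2): nothing precedes it; thr0's component alone gives (1, 0)
e4 (invocation 6): componentwise max over VC(e1)=(0, 1), +1 at thr1, giving (0, 2)
e3 (invocation 4): componentwise max over VC(e2)=(1, 0), +1 at thr0, giving (2, 0)
e5 (invocation 9): componentwise max over VC(e4)=(0, 2), +1 at thr1, giving (0, 3)
e8 (invocation 14): componentwise max over VC(e5)=(0, 3), +1 at thr1, giving (0, 4)
e6 (invocation 10): componentwise max over VC(e1)=(0, 1), VC(e3)=(2, 0), +1 at thr0, giving (3, 1)
e7 (invocation 13): componentwise max over VC(e4)=(0, 2), VC(e6)=(3, 1), +1 at thr0, giving (4, 2)
target: VC(e7) = (4, 2)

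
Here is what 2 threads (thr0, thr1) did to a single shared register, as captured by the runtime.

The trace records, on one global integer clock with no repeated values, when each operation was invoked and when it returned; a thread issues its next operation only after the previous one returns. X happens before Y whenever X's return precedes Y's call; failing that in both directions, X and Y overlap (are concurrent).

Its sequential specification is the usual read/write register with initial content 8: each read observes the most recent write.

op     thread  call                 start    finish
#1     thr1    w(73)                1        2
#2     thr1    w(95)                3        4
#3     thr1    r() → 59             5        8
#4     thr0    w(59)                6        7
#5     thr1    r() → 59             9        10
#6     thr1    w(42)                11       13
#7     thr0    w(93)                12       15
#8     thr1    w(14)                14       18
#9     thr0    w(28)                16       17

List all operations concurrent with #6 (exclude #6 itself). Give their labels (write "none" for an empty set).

#7

#6 spans [11,13]: anything still running between times 11 and 13 counts as concurrent
#1 [1,2]: before
#2 [3,4]: before
#3 [5,8]: before
#4 [6,7]: before
#5 [9,10]: before
#7 [12,15]: concurrent
#8 [14,18]: after
#9 [16,17]: after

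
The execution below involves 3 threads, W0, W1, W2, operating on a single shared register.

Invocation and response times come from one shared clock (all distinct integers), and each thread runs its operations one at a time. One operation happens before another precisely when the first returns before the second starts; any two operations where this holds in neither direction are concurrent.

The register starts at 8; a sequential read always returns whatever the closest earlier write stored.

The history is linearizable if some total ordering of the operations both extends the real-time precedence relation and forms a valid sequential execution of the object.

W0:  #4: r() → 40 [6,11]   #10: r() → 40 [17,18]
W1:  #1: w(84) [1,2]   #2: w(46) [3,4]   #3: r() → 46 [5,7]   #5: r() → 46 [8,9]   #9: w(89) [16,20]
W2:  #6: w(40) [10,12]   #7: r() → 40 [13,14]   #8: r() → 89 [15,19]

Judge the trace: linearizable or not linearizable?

one valid linearization: #1, #2, #3, #5, #6, #4, #7, #10, #9, #8
1. #1 w(84), leaving value 84
2. #2 w(46), leaving value 46
3. #3 r() → 46, leaving value 46
4. #5 r() → 46, leaving value 46
5. #6 w(40), leaving value 40
6. #4 r() → 40, leaving value 40
7. #7 r() → 40, leaving value 40
8. #10 r() → 40, leaving value 40
9. #9 w(89), leaving value 89
10. #8 r() → 89, leaving value 89

linearizable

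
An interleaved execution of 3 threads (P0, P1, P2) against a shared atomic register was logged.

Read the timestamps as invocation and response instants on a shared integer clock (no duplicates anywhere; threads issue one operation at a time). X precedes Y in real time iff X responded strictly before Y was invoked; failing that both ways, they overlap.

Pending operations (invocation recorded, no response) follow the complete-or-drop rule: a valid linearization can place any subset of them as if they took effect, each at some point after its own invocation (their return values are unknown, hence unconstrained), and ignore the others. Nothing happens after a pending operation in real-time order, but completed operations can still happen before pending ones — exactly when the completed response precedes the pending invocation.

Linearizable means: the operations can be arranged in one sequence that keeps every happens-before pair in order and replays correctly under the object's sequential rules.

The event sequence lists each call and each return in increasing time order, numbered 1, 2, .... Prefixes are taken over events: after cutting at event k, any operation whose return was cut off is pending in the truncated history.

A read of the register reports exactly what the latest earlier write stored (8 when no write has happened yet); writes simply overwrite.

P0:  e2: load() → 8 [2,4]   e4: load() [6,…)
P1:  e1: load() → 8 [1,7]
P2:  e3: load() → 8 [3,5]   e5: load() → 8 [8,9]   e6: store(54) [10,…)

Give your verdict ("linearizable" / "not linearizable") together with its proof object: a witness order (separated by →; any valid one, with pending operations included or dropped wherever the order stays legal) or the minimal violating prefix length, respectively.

step 1: e1 load() → 8 — value 8
step 2: e2 load() → 8 — value 8
step 3: e3 load() → 8 — value 8
step 4: e4 load() (pending, included) — value 8
step 5: e5 load() → 8 — value 8

linearizable — witness: e1 → e2 → e3 → e4 → e5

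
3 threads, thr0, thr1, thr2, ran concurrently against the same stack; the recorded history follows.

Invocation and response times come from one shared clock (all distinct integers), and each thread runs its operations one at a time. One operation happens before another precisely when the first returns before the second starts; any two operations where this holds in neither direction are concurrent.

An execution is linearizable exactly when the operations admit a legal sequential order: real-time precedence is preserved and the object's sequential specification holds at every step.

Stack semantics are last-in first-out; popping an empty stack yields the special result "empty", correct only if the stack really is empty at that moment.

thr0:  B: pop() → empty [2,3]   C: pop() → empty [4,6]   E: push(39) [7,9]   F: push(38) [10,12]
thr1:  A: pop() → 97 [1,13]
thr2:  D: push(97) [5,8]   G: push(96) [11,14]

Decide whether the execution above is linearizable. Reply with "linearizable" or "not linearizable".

linearizable

a witness: B, C, D, A, E, F, G
after step 1 (B pop() → empty): stack <>
after step 2 (C pop() → empty): stack <>
after step 3 (D push(97)): stack <97>
after step 4 (A pop() → 97): stack <>
after step 5 (E push(39)): stack <39>
after step 6 (F push(38)): stack <39,38>
after step 7 (G push(96)): stack <39,38,96>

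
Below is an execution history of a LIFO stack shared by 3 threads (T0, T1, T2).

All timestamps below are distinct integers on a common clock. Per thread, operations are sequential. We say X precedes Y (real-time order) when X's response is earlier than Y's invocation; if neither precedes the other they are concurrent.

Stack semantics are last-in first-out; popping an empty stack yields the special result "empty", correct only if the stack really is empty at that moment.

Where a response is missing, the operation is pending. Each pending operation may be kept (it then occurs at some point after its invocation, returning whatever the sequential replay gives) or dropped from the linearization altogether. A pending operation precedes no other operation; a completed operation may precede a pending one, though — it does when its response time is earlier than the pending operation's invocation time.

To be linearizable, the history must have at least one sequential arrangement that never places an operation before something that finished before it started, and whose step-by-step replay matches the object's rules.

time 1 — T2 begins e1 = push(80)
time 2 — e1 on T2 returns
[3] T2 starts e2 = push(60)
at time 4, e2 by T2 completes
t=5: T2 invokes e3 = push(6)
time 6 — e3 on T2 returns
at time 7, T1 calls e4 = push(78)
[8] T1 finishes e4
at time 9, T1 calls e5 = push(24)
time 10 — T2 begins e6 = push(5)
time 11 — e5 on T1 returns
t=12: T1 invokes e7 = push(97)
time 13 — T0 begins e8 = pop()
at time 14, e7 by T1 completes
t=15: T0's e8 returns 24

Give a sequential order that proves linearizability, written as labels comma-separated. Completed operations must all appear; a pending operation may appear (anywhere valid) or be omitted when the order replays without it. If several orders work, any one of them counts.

e1, e2, e3, e4, e5, e8, e6, e7

step 1: e1 push(80) — stack <80>
step 2: e2 push(60) — stack <80,60>
step 3: e3 push(6) — stack <80,60,6>
step 4: e4 push(78) — stack <80,60,6,78>
step 5: e5 push(24) — stack <80,60,6,78,24>
step 6: e8 pop() → 24 — stack <80,60,6,78>
step 7: e6 push(5) (pending, included) — stack <80,60,6,78,5>
step 8: e7 push(97) — stack <80,60,6,78,5,97>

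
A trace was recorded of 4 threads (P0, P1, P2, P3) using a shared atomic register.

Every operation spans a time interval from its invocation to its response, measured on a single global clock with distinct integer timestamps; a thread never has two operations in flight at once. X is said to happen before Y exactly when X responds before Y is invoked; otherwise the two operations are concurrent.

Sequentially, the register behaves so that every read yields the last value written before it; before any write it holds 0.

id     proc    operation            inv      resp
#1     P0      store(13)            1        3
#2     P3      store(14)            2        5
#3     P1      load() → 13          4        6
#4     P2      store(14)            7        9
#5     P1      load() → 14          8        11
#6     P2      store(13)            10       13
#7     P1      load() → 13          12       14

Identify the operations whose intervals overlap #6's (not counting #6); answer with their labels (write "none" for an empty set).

#6 runs from 10 to 13; window-overlapping ops are concurrent
#1 [1,3]: before
#2 [2,5]: before
#3 [4,6]: before
#4 [7,9]: before
#5 [8,11]: concurrent
#7 [12,14]: concurrent

#5, #7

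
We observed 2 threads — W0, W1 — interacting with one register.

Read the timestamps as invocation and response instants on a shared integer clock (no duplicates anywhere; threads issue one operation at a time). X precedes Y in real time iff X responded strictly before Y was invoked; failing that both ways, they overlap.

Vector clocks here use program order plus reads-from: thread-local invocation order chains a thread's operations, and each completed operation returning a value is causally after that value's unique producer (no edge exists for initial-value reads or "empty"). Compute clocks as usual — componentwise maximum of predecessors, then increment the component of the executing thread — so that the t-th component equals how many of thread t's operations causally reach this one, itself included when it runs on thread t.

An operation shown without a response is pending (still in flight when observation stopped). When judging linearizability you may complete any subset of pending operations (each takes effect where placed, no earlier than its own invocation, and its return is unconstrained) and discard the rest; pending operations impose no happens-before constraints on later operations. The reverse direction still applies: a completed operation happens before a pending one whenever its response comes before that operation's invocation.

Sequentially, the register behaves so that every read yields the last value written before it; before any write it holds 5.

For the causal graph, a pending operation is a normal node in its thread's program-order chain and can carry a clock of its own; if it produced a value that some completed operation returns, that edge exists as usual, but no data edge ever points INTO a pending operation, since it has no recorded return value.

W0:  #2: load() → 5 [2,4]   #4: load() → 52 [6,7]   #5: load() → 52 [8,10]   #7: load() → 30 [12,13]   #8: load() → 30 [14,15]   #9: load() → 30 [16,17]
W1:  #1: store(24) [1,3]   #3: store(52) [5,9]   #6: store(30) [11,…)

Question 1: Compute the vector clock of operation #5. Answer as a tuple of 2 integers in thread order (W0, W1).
root op #1, invoked 1: fresh clock plus W1's own tick → (0, 1)
root op #2, invoked 2: fresh clock plus W0's own tick → (1, 0)
VC(#3, invoked at 5): max of VC(#1)=(0, 1), then +1 on thread W1 → (0, 2)
VC(#6, invoked at 11): max of VC(#3)=(0, 2), then +1 on thread W1 → (0, 3)
VC(#4, invoked at 6): max of VC(#2)=(1, 0), VC(#3)=(0, 2), then +1 on thread W0 → (2, 2)
VC(#5, invoked at 8): max of VC(#3)=(0, 2), VC(#4)=(2, 2), then +1 on thread W0 → (3, 2)
VC(#7, invoked at 12): max of VC(#5)=(3, 2), VC(#6)=(0, 3), then +1 on thread W0 → (4, 3)
VC(#8, invoked at 14): max of VC(#6)=(0, 3), VC(#7)=(4, 3), then +1 on thread W0 → (5, 3)
VC(#9, invoked at 16): max of VC(#6)=(0, 3), VC(#8)=(5, 3), then +1 on thread W0 → (6, 3)
target: VC(#5) = (3, 2)

(3, 2)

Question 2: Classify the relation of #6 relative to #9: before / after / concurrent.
#6 spans [11,…), #9 spans [16,17]
the intervals overlap in both directions

concurrent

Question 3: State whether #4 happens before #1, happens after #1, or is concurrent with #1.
#4 spans [6,7], #1 spans [1,3]
resp(#1)=3 < inv(#4)=6

after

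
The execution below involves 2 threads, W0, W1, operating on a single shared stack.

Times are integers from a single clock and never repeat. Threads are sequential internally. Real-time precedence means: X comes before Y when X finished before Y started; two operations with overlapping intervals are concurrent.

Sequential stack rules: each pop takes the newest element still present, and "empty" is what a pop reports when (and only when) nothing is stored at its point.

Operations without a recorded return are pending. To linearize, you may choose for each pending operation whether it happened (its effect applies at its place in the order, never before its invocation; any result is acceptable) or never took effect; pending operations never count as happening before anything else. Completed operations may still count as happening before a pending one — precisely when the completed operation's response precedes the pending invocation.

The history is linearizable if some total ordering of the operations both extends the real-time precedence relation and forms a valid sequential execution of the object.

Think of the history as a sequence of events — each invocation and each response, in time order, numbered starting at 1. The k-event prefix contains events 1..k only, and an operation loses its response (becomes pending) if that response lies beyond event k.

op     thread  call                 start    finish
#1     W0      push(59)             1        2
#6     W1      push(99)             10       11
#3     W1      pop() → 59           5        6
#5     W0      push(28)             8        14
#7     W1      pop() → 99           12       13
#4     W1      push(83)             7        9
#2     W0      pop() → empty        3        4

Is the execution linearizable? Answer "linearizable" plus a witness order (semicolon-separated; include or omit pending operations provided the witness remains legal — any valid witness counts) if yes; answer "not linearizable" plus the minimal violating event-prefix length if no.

not linearizable — minimal violating prefix: 4 events

through event 3 a valid linearization exists; event 4 (#2 responding at time 4) ends that
a single order respects real time; the 2 completed stack operations fail replay along it
take #1, #2: step 2 already fails, because #2 pop() → empty cannot occur there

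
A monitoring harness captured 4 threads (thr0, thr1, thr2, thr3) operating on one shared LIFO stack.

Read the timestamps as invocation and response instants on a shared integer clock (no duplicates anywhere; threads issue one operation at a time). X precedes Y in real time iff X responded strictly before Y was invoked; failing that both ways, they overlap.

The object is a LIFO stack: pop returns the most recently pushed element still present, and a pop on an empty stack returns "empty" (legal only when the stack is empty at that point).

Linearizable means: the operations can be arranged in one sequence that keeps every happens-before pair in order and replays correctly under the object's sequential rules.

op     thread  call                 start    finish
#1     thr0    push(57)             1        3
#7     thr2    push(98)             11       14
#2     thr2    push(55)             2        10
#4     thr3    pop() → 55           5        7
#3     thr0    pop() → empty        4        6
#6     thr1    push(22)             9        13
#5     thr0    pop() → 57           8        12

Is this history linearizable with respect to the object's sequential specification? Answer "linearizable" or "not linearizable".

cut after 6 events: linearizable; cut after 7 events (#4 responds, time 7): not linearizable
all 2 real-time-respecting orders fail — 3 completed LIFO stack operations, no legal replay
include/drop combinations of the 1 pending operation (#2) were all tried; none helps
e.g. #1, #3, #4 (pending dropped): illegal at step 2, since #3 pop() → empty cannot apply there
e.g. #1, #4, #3 (pending dropped): illegal at step 2, since #4 pop() → 55 cannot apply there

not linearizable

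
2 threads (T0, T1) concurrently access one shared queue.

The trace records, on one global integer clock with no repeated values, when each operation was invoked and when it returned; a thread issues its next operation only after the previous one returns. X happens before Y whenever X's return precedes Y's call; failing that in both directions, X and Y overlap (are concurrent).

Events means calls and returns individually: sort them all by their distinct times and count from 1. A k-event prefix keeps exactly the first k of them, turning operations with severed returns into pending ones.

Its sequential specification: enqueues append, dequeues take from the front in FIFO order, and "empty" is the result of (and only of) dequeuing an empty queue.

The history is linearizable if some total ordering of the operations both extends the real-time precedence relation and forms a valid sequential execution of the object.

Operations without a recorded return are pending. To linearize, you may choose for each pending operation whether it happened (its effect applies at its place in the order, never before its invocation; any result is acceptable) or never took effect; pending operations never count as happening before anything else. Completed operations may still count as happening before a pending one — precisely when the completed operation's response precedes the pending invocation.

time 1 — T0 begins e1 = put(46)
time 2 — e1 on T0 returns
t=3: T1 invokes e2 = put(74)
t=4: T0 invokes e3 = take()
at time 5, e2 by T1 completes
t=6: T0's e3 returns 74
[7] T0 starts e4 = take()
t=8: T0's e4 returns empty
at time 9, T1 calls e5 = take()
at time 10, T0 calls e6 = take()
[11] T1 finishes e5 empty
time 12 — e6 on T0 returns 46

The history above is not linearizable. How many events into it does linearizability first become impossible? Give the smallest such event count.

one valid order for events 1..5 is e1, e2:
after step 1 (e1 put(46)): queue <46>
after step 2 (e2 put(74)): queue <46,74>
event 6 — e3's response, time 6 — after it, nothing linearizes
for example e1, e2, e3 fails at step 3: e3 take() → 74 is not legal there
for example e1, e3, e2 fails at step 2: e3 take() → 74 is not legal there

6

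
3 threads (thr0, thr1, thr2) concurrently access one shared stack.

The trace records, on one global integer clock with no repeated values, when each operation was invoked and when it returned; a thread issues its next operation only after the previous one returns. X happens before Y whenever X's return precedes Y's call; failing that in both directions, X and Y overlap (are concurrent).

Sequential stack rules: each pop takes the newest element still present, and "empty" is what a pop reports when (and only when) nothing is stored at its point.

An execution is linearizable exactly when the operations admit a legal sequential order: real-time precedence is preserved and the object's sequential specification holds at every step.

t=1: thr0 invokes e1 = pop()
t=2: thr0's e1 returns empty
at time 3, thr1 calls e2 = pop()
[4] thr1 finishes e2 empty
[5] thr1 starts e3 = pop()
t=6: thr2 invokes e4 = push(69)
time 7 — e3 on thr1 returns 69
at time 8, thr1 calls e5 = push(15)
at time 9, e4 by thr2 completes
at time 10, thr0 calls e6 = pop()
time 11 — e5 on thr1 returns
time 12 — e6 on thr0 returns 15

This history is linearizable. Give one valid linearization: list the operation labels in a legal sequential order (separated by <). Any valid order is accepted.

e1 < e2 < e4 < e3 < e5 < e6

step 1: e1 pop() → empty — stack <>
step 2: e2 pop() → empty — stack <>
step 3: e4 push(69) — stack <69>
step 4: e3 pop() → 69 — stack <>
step 5: e5 push(15) — stack <15>
step 6: e6 pop() → 15 — stack <>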